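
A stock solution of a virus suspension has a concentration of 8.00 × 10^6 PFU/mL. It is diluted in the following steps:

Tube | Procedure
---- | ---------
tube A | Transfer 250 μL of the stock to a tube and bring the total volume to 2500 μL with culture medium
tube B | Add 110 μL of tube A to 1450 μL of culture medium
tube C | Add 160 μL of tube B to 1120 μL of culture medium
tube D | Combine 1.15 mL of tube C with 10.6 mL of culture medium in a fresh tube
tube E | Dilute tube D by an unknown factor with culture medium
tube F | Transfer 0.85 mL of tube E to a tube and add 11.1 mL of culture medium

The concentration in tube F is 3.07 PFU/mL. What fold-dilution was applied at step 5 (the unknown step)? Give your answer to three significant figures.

16.0-fold

Step 1: 250 μL brought to 2500 μL → factor 2500/250 = 10
Step 2: 110 μL + 1450 μL = 1560 μL total → factor 1560/110 = 14.182
Step 3: 160 μL + 1120 μL = 1280 μL total → factor 1280/160 = 8
Step 4: 1.15 mL + 10.6 mL = 11.75 mL total → factor 11.75/1.15 = 10.217
Step 5: unknown factor x
Step 6: 0.85 mL + 11.1 mL = 11.95 mL total → factor 11.95/0.85 = 14.059
Product of known-step factors = 1.6297 × 10^5
Overall factor = 8.00 × 10^6 PFU/mL / (3.07 PFU/mL) = 2.6059 × 10^6
x = 2.6059 × 10^6 / 1.6297 × 10^5 = 16.0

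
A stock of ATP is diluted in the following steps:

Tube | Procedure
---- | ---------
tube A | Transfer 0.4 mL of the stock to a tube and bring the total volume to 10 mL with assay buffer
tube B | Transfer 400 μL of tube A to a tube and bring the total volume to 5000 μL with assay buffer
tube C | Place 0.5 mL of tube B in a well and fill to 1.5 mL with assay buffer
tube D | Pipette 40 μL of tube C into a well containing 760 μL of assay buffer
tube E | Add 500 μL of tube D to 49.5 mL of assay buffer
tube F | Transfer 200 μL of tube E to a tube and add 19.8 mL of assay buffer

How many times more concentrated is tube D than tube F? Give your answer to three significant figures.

Step 1: 0.4 mL brought to 10 mL → factor 10/0.4 = 25
Step 2: 400 μL brought to 5000 μL → factor 5000/400 = 12.5
Step 3: 0.5 mL brought to 1.5 mL → factor 1.5/0.5 = 3
Step 4: 40 μL + 760 μL = 800 μL total → factor 800/40 = 20
Step 5: 500 μL + 49.5 mL = 50000 μL total → factor 50000/500 = 100
Step 6: 200 μL + 19.8 mL = 20000 μL total → factor 20000/200 = 100
Dilution factor to tube D = 18750; to tube F = 1.875 × 10^8
[tube D]/[tube F] = (factor to tube F)/(factor to tube D) = 1.875 × 10^8/18750 = 1.00 × 10^4

1.00 × 10^4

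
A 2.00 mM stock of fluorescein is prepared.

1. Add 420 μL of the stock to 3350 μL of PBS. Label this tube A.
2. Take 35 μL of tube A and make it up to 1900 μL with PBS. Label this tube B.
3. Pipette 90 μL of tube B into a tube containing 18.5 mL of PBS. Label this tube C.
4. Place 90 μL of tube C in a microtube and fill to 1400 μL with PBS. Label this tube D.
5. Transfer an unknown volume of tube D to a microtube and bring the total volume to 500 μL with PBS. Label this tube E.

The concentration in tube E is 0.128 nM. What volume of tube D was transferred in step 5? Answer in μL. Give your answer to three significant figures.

50.1 μL

Step 1: 420 μL + 3350 μL = 3770 μL total → factor 3770/420 = 8.9762
Step 2: 35 μL brought to 1900 μL → factor 1900/35 = 54.286
Step 3: 90 μL + 18.5 mL = 18590 μL total → factor 18590/90 = 206.56
Step 4: 90 μL brought to 1400 μL → factor 1400/90 = 15.556
Step 5: v brought to 500 μL → factor = 500 μL/v
Product of known-step factors = 1.5657 × 10^6
Overall factor = 2.00 mM / (0.128 nM) = 1.5625 × 10^7
Step-5 factor = 1.5625 × 10^7 / 1.5657 × 10^6 = 9.9798
v = 500 μL / 9.9798 = 50.1 μL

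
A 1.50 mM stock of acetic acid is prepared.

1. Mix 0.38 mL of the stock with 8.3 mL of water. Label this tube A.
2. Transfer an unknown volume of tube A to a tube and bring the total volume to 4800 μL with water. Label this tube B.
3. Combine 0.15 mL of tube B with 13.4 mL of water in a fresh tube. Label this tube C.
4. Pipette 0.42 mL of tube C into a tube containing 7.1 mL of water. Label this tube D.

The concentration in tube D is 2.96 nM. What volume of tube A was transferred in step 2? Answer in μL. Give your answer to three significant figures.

Step 1: 0.38 mL + 8.3 mL = 8.68 mL total → factor 8.68/0.38 = 22.842
Step 2: v brought to 4800 μL → factor = 4800 μL/v
Step 3: 0.15 mL + 13.4 mL = 13.55 mL total → factor 13.55/0.15 = 90.333
Step 4: 0.42 mL + 7.1 mL = 7.52 mL total → factor 7.52/0.42 = 17.905
Product of known-step factors = 36945
Overall factor = 1.50 mM / (2.96 nM) = 5.0676 × 10^5
Step-2 factor = 5.0676 × 10^5 / 36945 = 13.717
v = 4800 μL / 13.717 = 350 μL

350 μL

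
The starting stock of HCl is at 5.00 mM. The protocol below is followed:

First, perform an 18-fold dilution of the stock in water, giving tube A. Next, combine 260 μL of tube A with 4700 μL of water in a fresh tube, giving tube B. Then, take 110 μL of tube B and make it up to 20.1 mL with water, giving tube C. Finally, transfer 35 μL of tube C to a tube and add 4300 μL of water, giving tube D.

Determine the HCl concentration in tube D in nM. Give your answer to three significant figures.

0.643 nM

Step 1: 18-fold → factor 18
Step 2: 260 μL + 4700 μL = 4960 μL total → factor 4960/260 = 19.077
Step 3: 110 μL brought to 20.1 mL → factor 20100/110 = 182.73
Step 4: 35 μL + 4300 μL = 4335 μL total → factor 4335/35 = 123.86
Overall dilution factor = 18 × 19.077 × 182.73 × 123.86 = 7.7715 × 10^6
Final = 5.00 mM / 7.7715 × 10^6 = 6.434 × 10^-7 mM = 0.643 nM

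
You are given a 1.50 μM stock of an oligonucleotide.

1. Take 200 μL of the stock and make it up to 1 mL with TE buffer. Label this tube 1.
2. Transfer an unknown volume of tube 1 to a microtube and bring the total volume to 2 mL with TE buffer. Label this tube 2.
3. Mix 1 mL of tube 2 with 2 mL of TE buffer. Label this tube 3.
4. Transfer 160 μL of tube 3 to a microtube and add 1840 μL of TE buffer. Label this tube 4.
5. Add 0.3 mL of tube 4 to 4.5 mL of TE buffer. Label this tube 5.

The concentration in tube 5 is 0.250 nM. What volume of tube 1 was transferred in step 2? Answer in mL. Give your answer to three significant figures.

Step 1: 200 μL brought to 1 mL → factor 1000/200 = 5
Step 2: v brought to 2 mL → factor = 2 mL/v
Step 3: 1 mL + 2 mL = 3 mL total → factor 3/1 = 3
Step 4: 160 μL + 1840 μL = 2000 μL total → factor 2000/160 = 12.5
Step 5: 0.3 mL + 4.5 mL = 4.8 mL total → factor 4.8/0.3 = 16
Product of known-step factors = 3000
Overall factor = 1.50 μM / (0.250 nM) = 6000
Step-2 factor = 6000 / 3000 = 2
v = 2 mL / 2 = 1.00 mL

1.00 mL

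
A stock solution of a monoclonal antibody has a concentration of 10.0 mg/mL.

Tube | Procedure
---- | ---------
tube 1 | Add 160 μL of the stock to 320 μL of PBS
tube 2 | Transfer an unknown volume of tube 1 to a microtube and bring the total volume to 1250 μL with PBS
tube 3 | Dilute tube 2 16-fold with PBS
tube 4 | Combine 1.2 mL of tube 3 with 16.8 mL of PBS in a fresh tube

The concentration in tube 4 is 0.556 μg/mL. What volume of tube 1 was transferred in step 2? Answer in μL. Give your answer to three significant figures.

50.0 μL

Step 1: 160 μL + 320 μL = 480 μL total → factor 480/160 = 3
Step 2: v brought to 1250 μL → factor = 1250 μL/v
Step 3: 16-fold → factor 16
Step 4: 1.2 mL + 16.8 mL = 18 mL total → factor 18/1.2 = 15
Product of known-step factors = 720
Overall factor = 10.0 mg/mL / (0.556 μg/mL) = 17986
Step-2 factor = 17986 / 720 = 24.98
v = 1250 μL / 24.98 = 50.0 μL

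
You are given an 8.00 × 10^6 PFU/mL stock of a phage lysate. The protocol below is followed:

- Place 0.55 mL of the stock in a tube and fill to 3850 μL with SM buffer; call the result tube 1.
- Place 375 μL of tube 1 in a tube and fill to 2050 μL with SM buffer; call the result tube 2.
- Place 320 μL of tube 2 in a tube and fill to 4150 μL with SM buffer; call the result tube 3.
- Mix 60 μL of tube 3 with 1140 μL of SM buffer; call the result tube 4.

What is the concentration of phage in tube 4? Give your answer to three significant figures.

806 PFU/mL

Step 1: 0.55 mL brought to 3850 μL → factor 3.85/0.55 = 7
Step 2: 375 μL brought to 2050 μL → factor 2050/375 = 5.4667
Step 3: 320 μL brought to 4150 μL → factor 4150/320 = 12.969
Step 4: 60 μL + 1140 μL = 1200 μL total → factor 1200/60 = 20
Overall dilution factor = 7 × 5.4667 × 12.969 × 20 = 9925.4
Final = 8.00 × 10^6 PFU/mL / 9925.4 = 806 PFU/mL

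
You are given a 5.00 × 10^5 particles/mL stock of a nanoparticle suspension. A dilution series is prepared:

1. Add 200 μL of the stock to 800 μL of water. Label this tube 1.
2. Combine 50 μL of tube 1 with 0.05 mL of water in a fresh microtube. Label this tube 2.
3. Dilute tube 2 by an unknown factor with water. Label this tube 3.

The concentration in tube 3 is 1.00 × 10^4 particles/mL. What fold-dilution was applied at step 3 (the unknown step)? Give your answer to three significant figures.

Step 1: 200 μL + 800 μL = 1000 μL total → factor 1000/200 = 5
Step 2: 50 μL + 0.05 mL = 100 μL total → factor 100/50 = 2
Step 3: unknown factor x
Product of known-step factors = 10
Overall factor = 5.00 × 10^5 particles/mL / (1.00 × 10^4 particles/mL) = 50
x = 50 / 10 = 5.00

5.00-fold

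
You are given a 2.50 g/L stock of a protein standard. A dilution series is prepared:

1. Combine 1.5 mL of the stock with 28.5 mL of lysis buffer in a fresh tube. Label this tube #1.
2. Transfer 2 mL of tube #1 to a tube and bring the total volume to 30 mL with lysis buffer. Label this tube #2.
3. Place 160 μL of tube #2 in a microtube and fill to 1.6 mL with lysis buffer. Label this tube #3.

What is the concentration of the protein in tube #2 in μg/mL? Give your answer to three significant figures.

8.33 μg/mL

Step 1: 1.5 mL + 28.5 mL = 30 mL total → factor 30/1.5 = 20
Step 2: 2 mL brought to 30 mL → factor 30/2 = 15
Dilution factor through tube #2 = 20 × 15 = 300
[tube #2] = 2.50 g/L / 300 = 0.008333 g/L = 8.33 μg/mL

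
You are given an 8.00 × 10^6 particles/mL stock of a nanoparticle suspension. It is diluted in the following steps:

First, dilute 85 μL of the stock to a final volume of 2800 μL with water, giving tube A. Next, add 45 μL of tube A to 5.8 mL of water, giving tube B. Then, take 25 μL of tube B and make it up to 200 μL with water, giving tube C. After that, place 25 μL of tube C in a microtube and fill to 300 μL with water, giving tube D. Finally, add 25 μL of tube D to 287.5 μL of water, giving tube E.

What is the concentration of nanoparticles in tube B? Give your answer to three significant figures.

1.87 × 10^3 particles/mL

Step 1: 85 μL brought to 2800 μL → factor 2800/85 = 32.941
Step 2: 45 μL + 5.8 mL = 5845 μL total → factor 5845/45 = 129.89
Dilution factor through tube B = 32.941 × 129.89 = 4278.7
[tube B] = 8.00 × 10^6 particles/mL / 4278.7 = 1.87 × 10^3 particles/mL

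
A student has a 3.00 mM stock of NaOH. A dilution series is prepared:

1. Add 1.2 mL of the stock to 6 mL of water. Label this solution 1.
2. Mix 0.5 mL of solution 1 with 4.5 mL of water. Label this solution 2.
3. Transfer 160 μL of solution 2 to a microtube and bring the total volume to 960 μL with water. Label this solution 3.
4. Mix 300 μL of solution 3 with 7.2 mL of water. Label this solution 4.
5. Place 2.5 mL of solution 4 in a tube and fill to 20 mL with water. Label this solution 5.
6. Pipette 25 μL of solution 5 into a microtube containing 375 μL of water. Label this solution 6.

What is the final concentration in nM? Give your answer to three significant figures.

Step 1: 1.2 mL + 6 mL = 7.2 mL total → factor 7.2/1.2 = 6
Step 2: 0.5 mL + 4.5 mL = 5 mL total → factor 5/0.5 = 10
Step 3: 160 μL brought to 960 μL → factor 960/160 = 6
Step 4: 300 μL + 7.2 mL = 7500 μL total → factor 7500/300 = 25
Step 5: 2.5 mL brought to 20 mL → factor 20/2.5 = 8
Step 6: 25 μL + 375 μL = 400 μL total → factor 400/25 = 16
Overall dilution factor = 6 × 10 × 6 × 25 × 8 × 16 = 1.152 × 10^6
Final = 3.00 mM / 1.152 × 10^6 = 2.604 × 10^-6 mM = 2.60 nM

2.60 nM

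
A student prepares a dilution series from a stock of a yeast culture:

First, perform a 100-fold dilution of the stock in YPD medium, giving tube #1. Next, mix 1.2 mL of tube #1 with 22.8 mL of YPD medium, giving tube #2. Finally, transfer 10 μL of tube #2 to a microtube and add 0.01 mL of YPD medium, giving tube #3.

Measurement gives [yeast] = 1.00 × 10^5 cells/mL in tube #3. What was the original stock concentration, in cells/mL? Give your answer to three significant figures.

Step 1: 100-fold → factor 100
Step 2: 1.2 mL + 22.8 mL = 24 mL total → factor 24/1.2 = 20
Step 3: 10 μL + 0.01 mL = 20 μL total → factor 20/10 = 2
Overall dilution factor = 100 × 20 × 2 = 4000
Stock = 1.00 × 10^5 cells/mL × 4000 = 4.00 × 10^8 cells/mL

4.00 × 10^8 cells/mL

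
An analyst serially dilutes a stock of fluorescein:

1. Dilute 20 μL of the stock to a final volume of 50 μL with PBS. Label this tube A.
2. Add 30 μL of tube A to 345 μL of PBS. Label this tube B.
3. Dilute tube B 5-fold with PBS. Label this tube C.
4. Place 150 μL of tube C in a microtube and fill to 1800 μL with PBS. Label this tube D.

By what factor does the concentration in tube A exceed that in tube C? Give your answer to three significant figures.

62.5

Step 1: 20 μL brought to 50 μL → factor 50/20 = 2.5
Step 2: 30 μL + 345 μL = 375 μL total → factor 375/30 = 12.5
Step 3: 5-fold → factor 5
Dilution factor to tube A = 2.5; to tube C = 156.25
[tube A]/[tube C] = (factor to tube C)/(factor to tube A) = 156.25/2.5 = 62.5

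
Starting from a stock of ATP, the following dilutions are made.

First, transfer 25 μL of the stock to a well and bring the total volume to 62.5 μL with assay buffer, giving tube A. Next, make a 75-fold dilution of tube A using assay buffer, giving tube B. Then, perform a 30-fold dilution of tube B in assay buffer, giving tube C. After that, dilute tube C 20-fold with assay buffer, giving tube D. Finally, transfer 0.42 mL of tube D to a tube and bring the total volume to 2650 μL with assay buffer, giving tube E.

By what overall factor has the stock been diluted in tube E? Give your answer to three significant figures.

7.10 × 10^5

Step 1: 25 μL brought to 62.5 μL → factor 62.5/25 = 2.5
Step 2: 75-fold → factor 75
Step 3: 30-fold → factor 30
Step 4: 20-fold → factor 20
Step 5: 0.42 mL brought to 2650 μL → factor 2.65/0.42 = 6.3095
Overall dilution factor = 2.5 × 75 × 30 × 20 × 6.3095 = 7.0982 × 10^5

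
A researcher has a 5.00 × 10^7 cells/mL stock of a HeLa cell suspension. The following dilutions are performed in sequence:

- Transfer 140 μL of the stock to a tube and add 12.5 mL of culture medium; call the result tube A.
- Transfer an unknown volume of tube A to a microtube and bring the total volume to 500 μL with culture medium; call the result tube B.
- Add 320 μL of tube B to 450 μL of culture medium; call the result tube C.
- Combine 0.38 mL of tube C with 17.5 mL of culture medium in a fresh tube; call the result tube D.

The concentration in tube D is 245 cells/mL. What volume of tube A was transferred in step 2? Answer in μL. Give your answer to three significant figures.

25.0 μL

Step 1: 140 μL + 12.5 mL = 12640 μL total → factor 12640/140 = 90.286
Step 2: v brought to 500 μL → factor = 500 μL/v
Step 3: 320 μL + 450 μL = 770 μL total → factor 770/320 = 2.4062
Step 4: 0.38 mL + 17.5 mL = 17.88 mL total → factor 17.88/0.38 = 47.053
Product of known-step factors = 10222
Overall factor = 5.00 × 10^7 cells/mL / (245 cells/mL) = 2.0408 × 10^5
Step-2 factor = 2.0408 × 10^5 / 10222 = 19.965
v = 500 μL / 19.965 = 25.0 μL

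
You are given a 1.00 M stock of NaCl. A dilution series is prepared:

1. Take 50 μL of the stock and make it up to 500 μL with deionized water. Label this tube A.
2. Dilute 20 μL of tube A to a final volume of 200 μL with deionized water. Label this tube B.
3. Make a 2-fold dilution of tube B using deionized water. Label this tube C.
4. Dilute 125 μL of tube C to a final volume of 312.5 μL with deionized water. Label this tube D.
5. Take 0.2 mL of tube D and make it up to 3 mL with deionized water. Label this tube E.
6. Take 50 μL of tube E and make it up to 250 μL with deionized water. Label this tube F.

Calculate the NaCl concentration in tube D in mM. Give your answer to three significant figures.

Step 1: 50 μL brought to 500 μL → factor 500/50 = 10
Step 2: 20 μL brought to 200 μL → factor 200/20 = 10
Step 3: 2-fold → factor 2
Step 4: 125 μL brought to 312.5 μL → factor 312.5/125 = 2.5
Dilution factor through tube D = 10 × 10 × 2 × 2.5 = 500
[tube D] = 1.00 M / 500 = 0.002000 M = 2.00 mM

2.00 mM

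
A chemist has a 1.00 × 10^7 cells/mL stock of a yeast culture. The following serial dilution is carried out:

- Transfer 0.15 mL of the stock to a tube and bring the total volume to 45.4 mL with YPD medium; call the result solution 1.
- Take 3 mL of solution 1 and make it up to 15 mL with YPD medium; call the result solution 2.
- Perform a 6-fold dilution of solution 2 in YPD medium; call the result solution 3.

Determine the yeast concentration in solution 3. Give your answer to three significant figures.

Step 1: 0.15 mL brought to 45.4 mL → factor 45.4/0.15 = 302.67
Step 2: 3 mL brought to 15 mL → factor 15/3 = 5
Step 3: 6-fold → factor 6
Overall dilution factor = 302.67 × 5 × 6 = 9080
Final = 1.00 × 10^7 cells/mL / 9080 = 1.10 × 10^3 cells/mL

1.10 × 10^3 cells/mL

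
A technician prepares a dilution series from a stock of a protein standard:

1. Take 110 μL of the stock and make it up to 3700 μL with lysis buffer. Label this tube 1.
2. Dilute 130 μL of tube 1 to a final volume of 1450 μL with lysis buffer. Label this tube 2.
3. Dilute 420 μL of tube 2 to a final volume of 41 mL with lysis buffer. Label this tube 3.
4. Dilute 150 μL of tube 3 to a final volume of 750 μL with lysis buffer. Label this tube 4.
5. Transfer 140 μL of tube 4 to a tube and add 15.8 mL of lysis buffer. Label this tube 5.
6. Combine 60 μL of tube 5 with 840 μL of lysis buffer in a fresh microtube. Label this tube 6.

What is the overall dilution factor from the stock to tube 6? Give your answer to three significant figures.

Step 1: 110 μL brought to 3700 μL → factor 3700/110 = 33.636
Step 2: 130 μL brought to 1450 μL → factor 1450/130 = 11.154
Step 3: 420 μL brought to 41 mL → factor 41000/420 = 97.619
Step 4: 150 μL brought to 750 μL → factor 750/150 = 5
Step 5: 140 μL + 15.8 mL = 15940 μL total → factor 15940/140 = 113.86
Step 6: 60 μL + 840 μL = 900 μL total → factor 900/60 = 15
Overall dilution factor = 33.636 × 11.154 × 97.619 × 5 × 113.86 × 15 = 3.1274 × 10^8

3.13 × 10^8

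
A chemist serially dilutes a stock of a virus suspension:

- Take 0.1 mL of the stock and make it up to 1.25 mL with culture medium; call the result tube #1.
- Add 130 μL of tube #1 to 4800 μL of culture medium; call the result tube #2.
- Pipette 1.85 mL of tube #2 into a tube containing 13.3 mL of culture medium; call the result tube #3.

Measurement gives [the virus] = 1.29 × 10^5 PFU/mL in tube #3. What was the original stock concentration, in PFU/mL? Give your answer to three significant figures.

5.01 × 10^8 PFU/mL

Step 1: 0.1 mL brought to 1.25 mL → factor 1.25/0.1 = 12.5
Step 2: 130 μL + 4800 μL = 4930 μL total → factor 4930/130 = 37.923
Step 3: 1.85 mL + 13.3 mL = 15.15 mL total → factor 15.15/1.85 = 8.1892
Overall dilution factor = 12.5 × 37.923 × 8.1892 = 3882
Stock = 1.29 × 10^5 PFU/mL × 3882 = 5.01 × 10^8 PFU/mL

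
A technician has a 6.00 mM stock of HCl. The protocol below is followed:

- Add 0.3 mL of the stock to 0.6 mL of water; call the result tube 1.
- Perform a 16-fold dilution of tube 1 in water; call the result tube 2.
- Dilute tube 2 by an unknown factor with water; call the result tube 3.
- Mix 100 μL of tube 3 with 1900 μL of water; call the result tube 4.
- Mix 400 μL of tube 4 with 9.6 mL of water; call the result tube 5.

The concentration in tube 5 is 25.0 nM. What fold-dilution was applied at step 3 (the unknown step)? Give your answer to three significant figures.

Step 1: 0.3 mL + 0.6 mL = 0.9 mL total → factor 0.9/0.3 = 3
Step 2: 16-fold → factor 16
Step 3: unknown factor x
Step 4: 100 μL + 1900 μL = 2000 μL total → factor 2000/100 = 20
Step 5: 400 μL + 9.6 mL = 10000 μL total → factor 10000/400 = 25
Product of known-step factors = 24000
Overall factor = 6.00 mM / (25.0 nM) = 2.4 × 10^5
x = 2.4 × 10^5 / 24000 = 10.0

10.0-fold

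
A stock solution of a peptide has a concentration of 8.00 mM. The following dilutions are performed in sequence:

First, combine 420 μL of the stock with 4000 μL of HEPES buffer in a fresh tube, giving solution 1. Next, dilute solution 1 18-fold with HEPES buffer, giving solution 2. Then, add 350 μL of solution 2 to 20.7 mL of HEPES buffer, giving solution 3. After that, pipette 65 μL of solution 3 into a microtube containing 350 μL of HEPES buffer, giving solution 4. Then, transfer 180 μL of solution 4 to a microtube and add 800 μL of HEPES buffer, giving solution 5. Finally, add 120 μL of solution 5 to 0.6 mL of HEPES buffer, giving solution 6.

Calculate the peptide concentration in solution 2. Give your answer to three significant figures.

0.0422 mM

Step 1: 420 μL + 4000 μL = 4420 μL total → factor 4420/420 = 10.524
Step 2: 18-fold → factor 18
Dilution factor through solution 2 = 10.524 × 18 = 189.43
[solution 2] = 8.00 mM / 189.43 = 0.0422 mM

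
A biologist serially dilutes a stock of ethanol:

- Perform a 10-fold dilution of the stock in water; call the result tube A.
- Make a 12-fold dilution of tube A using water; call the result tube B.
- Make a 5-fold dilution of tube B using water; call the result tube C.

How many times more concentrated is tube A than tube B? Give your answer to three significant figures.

Step 1: 10-fold → factor 10
Step 2: 12-fold → factor 12
Dilution factor to tube A = 10; to tube B = 120
[tube A]/[tube B] = (factor to tube B)/(factor to tube A) = 120/10 = 12.0

12.0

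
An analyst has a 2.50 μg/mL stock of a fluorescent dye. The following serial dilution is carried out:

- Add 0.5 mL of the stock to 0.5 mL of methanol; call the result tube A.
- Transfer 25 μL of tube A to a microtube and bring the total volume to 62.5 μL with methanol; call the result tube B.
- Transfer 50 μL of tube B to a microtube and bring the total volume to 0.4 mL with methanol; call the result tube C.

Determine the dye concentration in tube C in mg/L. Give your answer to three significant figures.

Step 1: 0.5 mL + 0.5 mL = 1 mL total → factor 1/0.5 = 2
Step 2: 25 μL brought to 62.5 μL → factor 62.5/25 = 2.5
Step 3: 50 μL brought to 0.4 mL → factor 400/50 = 8
Overall dilution factor = 2 × 2.5 × 8 = 40
Final = 2.50 μg/mL / 40 = 0.06250 μg/mL = 0.0625 mg/L

0.0625 mg/L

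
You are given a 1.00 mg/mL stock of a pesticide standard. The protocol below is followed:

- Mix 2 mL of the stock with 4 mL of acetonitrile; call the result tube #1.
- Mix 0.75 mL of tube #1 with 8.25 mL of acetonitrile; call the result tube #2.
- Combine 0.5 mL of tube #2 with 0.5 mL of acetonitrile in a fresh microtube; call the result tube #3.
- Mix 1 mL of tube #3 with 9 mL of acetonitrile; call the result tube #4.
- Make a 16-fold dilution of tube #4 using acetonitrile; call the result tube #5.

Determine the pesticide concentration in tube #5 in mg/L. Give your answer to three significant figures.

Step 1: 2 mL + 4 mL = 6 mL total → factor 6/2 = 3
Step 2: 0.75 mL + 8.25 mL = 9 mL total → factor 9/0.75 = 12
Step 3: 0.5 mL + 0.5 mL = 1 mL total → factor 1/0.5 = 2
Step 4: 1 mL + 9 mL = 10 mL total → factor 10/1 = 10
Step 5: 16-fold → factor 16
Overall dilution factor = 3 × 12 × 2 × 10 × 16 = 11520
Final = 1.00 mg/mL / 11520 = 8.681 × 10^-5 mg/mL = 0.0868 mg/L

0.0868 mg/L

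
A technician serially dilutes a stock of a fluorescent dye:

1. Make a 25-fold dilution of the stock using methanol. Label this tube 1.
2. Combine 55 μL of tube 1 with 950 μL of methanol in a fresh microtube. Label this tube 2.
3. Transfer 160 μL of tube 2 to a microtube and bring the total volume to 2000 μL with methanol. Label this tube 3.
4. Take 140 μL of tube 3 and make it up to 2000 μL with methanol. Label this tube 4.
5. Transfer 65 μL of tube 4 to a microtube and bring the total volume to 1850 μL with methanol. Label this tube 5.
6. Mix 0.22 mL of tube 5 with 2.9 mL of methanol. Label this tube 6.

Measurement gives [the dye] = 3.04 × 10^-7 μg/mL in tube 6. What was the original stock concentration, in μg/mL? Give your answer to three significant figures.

10.0 μg/mL

Step 1: 25-fold → factor 25
Step 2: 55 μL + 950 μL = 1005 μL total → factor 1005/55 = 18.273
Step 3: 160 μL brought to 2000 μL → factor 2000/160 = 12.5
Step 4: 140 μL brought to 2000 μL → factor 2000/140 = 14.286
Step 5: 65 μL brought to 1850 μL → factor 1850/65 = 28.462
Step 6: 0.22 mL + 2.9 mL = 3.12 mL total → factor 3.12/0.22 = 14.182
Overall dilution factor = 25 × 18.273 × 12.5 × 14.286 × 28.462 × 14.182 = 3.2927 × 10^7
Stock = 3.04 × 10^-7 μg/mL × 3.2927 × 10^7 = 10.0 μg/mL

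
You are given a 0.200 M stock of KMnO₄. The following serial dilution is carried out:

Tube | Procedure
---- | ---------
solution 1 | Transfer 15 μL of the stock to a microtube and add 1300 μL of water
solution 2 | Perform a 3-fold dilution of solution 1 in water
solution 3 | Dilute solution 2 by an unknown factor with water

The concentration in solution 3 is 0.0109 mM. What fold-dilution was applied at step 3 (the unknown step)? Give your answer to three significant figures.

69.8-fold

Step 1: 15 μL + 1300 μL = 1315 μL total → factor 1315/15 = 87.667
Step 2: 3-fold → factor 3
Step 3: unknown factor x
Product of known-step factors = 263
Overall factor = 0.200 M / (0.0109 mM) = 18349
x = 18349 / 263 = 69.8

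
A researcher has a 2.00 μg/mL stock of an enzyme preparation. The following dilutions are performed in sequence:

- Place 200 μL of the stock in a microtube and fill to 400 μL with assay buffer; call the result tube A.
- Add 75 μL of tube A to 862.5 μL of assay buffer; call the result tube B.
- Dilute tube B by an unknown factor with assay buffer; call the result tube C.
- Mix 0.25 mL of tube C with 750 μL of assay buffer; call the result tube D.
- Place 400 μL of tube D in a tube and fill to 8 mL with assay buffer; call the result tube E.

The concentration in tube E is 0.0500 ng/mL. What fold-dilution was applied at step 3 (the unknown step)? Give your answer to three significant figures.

Step 1: 200 μL brought to 400 μL → factor 400/200 = 2
Step 2: 75 μL + 862.5 μL = 937.5 μL total → factor 937.5/75 = 12.5
Step 3: unknown factor x
Step 4: 0.25 mL + 750 μL = 1 mL total → factor 1/0.25 = 4
Step 5: 400 μL brought to 8 mL → factor 8000/400 = 20
Product of known-step factors = 2000
Overall factor = 2.00 μg/mL / (0.0500 ng/mL) = 40000
x = 40000 / 2000 = 20.0

20.0-fold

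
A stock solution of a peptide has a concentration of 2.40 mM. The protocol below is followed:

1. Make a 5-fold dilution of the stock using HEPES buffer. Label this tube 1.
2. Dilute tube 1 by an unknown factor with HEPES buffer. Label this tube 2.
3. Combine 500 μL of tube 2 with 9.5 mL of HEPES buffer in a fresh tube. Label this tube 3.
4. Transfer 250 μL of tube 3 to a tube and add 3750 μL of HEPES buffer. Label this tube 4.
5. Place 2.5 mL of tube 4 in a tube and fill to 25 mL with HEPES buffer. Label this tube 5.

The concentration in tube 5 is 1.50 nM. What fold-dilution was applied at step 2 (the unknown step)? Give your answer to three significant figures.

100-fold

Step 1: 5-fold → factor 5
Step 2: unknown factor x
Step 3: 500 μL + 9.5 mL = 10000 μL total → factor 10000/500 = 20
Step 4: 250 μL + 3750 μL = 4000 μL total → factor 4000/250 = 16
Step 5: 2.5 mL brought to 25 mL → factor 25/2.5 = 10
Product of known-step factors = 16000
Overall factor = 2.40 mM / (1.50 nM) = 1.6 × 10^6
x = 1.6 × 10^6 / 16000 = 100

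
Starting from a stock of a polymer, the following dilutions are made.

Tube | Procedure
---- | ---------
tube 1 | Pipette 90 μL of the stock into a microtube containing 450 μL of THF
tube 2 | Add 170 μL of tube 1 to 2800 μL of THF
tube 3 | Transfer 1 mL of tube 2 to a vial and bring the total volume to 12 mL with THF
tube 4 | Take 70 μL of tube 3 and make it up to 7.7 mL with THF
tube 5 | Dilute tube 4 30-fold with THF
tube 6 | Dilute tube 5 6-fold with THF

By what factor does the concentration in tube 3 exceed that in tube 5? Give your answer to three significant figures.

3.30 × 10^3

Step 1: 90 μL + 450 μL = 540 μL total → factor 540/90 = 6
Step 2: 170 μL + 2800 μL = 2970 μL total → factor 2970/170 = 17.471
Step 3: 1 mL brought to 12 mL → factor 12/1 = 12
Step 4: 70 μL brought to 7.7 mL → factor 7700/70 = 110
Step 5: 30-fold → factor 30
Dilution factor to tube 3 = 1257.9; to tube 5 = 4.151 × 10^6
[tube 3]/[tube 5] = (factor to tube 5)/(factor to tube 3) = 4.151 × 10^6/1257.9 = 3.30 × 10^3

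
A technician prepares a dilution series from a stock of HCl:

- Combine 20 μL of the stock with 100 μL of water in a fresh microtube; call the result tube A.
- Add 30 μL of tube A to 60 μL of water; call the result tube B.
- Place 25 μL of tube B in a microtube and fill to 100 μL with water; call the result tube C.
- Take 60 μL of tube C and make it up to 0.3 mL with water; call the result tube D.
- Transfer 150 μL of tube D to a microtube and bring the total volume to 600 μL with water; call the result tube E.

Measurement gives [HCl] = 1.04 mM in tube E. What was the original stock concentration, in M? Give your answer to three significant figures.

1.50 M

Step 1: 20 μL + 100 μL = 120 μL total → factor 120/20 = 6
Step 2: 30 μL + 60 μL = 90 μL total → factor 90/30 = 3
Step 3: 25 μL brought to 100 μL → factor 100/25 = 4
Step 4: 60 μL brought to 0.3 mL → factor 300/60 = 5
Step 5: 150 μL brought to 600 μL → factor 600/150 = 4
Overall dilution factor = 6 × 3 × 4 × 5 × 4 = 1440
Stock = 1.04 mM × 1440 = 1498 mM = 1.50 M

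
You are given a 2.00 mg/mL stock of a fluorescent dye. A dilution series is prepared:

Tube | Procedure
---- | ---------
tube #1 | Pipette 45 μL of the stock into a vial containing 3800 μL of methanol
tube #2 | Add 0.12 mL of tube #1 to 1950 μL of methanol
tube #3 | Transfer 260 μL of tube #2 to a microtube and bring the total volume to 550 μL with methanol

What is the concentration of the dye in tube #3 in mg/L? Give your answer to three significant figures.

0.641 mg/L

Step 1: 45 μL + 3800 μL = 3845 μL total → factor 3845/45 = 85.444
Step 2: 0.12 mL + 1950 μL = 2.07 mL total → factor 2.07/0.12 = 17.25
Step 3: 260 μL brought to 550 μL → factor 550/260 = 2.1154
Overall dilution factor = 85.444 × 17.25 × 2.1154 = 3117.9
Final = 2.00 mg/mL / 3117.9 = 0.0006415 mg/mL = 0.641 mg/L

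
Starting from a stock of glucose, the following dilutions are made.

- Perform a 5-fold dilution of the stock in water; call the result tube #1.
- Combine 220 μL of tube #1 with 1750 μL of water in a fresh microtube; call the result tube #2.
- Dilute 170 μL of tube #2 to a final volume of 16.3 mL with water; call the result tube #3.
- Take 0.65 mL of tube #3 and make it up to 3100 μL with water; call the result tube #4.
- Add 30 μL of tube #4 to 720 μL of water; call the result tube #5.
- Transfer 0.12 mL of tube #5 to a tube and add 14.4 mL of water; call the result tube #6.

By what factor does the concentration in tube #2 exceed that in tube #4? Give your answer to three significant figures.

Step 1: 5-fold → factor 5
Step 2: 220 μL + 1750 μL = 1970 μL total → factor 1970/220 = 8.9545
Step 3: 170 μL brought to 16.3 mL → factor 16300/170 = 95.882
Step 4: 0.65 mL brought to 3100 μL → factor 3.1/0.65 = 4.7692
Dilution factor to tube #2 = 44.773; to tube #4 = 20474
[tube #2]/[tube #4] = (factor to tube #4)/(factor to tube #2) = 20474/44.773 = 457

457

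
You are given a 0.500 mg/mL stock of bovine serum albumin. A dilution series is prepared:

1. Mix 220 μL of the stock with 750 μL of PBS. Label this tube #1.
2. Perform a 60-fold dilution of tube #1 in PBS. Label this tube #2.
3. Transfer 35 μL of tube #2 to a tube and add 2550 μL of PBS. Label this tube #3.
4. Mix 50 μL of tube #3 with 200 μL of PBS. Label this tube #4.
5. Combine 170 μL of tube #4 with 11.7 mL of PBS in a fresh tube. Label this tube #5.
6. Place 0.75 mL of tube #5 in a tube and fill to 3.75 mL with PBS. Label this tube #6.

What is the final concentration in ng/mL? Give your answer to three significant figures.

Step 1: 220 μL + 750 μL = 970 μL total → factor 970/220 = 4.4091
Step 2: 60-fold → factor 60
Step 3: 35 μL + 2550 μL = 2585 μL total → factor 2585/35 = 73.857
Step 4: 50 μL + 200 μL = 250 μL total → factor 250/50 = 5
Step 5: 170 μL + 11.7 mL = 11870 μL total → factor 11870/170 = 69.824
Step 6: 0.75 mL brought to 3.75 mL → factor 3.75/0.75 = 5
Overall dilution factor = 4.4091 × 60 × 73.857 × 5 × 69.824 × 5 = 3.4106 × 10^7
Final = 0.500 mg/mL / 3.4106 × 10^7 = 1.466 × 10^-8 mg/mL = 0.0147 ng/mL

0.0147 ng/mL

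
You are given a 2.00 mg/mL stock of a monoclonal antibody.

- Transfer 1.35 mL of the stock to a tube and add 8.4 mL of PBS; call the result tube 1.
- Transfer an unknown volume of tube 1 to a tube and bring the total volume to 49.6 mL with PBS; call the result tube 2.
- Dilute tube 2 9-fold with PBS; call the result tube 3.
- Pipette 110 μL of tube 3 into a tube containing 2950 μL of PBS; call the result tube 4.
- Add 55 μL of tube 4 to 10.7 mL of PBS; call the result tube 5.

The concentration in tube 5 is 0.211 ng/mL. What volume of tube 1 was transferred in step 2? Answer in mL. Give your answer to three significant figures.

1.85 mL

Step 1: 1.35 mL + 8.4 mL = 9.75 mL total → factor 9.75/1.35 = 7.2222
Step 2: v brought to 49.6 mL → factor = 49.6 mL/v
Step 3: 9-fold → factor 9
Step 4: 110 μL + 2950 μL = 3060 μL total → factor 3060/110 = 27.818
Step 5: 55 μL + 10.7 mL = 10755 μL total → factor 10755/55 = 195.55
Product of known-step factors = 3.5358 × 10^5
Overall factor = 2.00 mg/mL / (0.211 ng/mL) = 9.4787 × 10^6
Step-2 factor = 9.4787 × 10^6 / 3.5358 × 10^5 = 26.808
v = 49.6 mL / 26.808 = 1.85 mL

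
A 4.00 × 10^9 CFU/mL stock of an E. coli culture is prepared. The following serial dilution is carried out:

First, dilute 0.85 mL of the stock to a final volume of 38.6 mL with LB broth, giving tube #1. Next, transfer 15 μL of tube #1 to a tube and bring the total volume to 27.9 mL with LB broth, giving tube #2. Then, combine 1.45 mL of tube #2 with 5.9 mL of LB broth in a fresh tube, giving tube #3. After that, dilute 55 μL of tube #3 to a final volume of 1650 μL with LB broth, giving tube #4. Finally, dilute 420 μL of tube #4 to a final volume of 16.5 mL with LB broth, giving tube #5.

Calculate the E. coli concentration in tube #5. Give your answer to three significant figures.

7.93 CFU/mL

Step 1: 0.85 mL brought to 38.6 mL → factor 38.6/0.85 = 45.412
Step 2: 15 μL brought to 27.9 mL → factor 27900/15 = 1860
Step 3: 1.45 mL + 5.9 mL = 7.35 mL total → factor 7.35/1.45 = 5.069
Step 4: 55 μL brought to 1650 μL → factor 1650/55 = 30
Step 5: 420 μL brought to 16.5 mL → factor 16500/420 = 39.286
Dilution factor through tube #5 = 45.412 × 1860 × 5.069 × 30 × 39.286 = 5.0461 × 10^8
[tube #5] = 4.00 × 10^9 CFU/mL / 5.0461 × 10^8 = 7.93 CFU/mL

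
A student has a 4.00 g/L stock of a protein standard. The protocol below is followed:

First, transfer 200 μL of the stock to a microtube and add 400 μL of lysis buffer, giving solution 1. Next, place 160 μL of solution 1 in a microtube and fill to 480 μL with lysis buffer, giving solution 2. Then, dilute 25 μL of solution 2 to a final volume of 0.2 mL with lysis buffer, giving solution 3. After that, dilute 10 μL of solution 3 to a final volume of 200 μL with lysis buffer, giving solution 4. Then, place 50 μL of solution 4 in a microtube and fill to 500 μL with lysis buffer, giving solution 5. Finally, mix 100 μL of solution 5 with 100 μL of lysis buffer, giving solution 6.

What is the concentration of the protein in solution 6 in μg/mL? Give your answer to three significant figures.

0.139 μg/mL

Step 1: 200 μL + 400 μL = 600 μL total → factor 600/200 = 3
Step 2: 160 μL brought to 480 μL → factor 480/160 = 3
Step 3: 25 μL brought to 0.2 mL → factor 200/25 = 8
Step 4: 10 μL brought to 200 μL → factor 200/10 = 20
Step 5: 50 μL brought to 500 μL → factor 500/50 = 10
Step 6: 100 μL + 100 μL = 200 μL total → factor 200/100 = 2
Overall dilution factor = 3 × 3 × 8 × 20 × 10 × 2 = 28800
Final = 4.00 g/L / 28800 = 0.0001389 g/L = 0.139 μg/mL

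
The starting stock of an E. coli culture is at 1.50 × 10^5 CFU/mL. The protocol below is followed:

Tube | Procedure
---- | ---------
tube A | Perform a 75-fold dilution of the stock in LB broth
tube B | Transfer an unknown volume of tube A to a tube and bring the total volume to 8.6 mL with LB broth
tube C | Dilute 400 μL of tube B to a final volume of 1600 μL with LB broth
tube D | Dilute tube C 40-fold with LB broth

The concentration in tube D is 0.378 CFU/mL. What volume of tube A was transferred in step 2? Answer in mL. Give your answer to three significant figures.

Step 1: 75-fold → factor 75
Step 2: v brought to 8.6 mL → factor = 8.6 mL/v
Step 3: 400 μL brought to 1600 μL → factor 1600/400 = 4
Step 4: 40-fold → factor 40
Product of known-step factors = 12000
Overall factor = 1.50 × 10^5 CFU/mL / (0.378 CFU/mL) = 3.9683 × 10^5
Step-2 factor = 3.9683 × 10^5 / 12000 = 33.069
v = 8.6 mL / 33.069 = 0.260 mL

0.260 mL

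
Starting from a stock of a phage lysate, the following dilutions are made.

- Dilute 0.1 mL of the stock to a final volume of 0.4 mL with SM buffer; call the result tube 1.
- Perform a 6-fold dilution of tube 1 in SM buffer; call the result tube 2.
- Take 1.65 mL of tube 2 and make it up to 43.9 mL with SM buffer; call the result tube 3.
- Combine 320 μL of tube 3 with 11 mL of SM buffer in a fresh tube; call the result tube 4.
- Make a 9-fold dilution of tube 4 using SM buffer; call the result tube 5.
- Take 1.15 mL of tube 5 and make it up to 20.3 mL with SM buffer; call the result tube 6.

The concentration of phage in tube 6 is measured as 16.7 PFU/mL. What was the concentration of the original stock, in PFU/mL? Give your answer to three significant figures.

5.99 × 10^7 PFU/mL

Step 1: 0.1 mL brought to 0.4 mL → factor 0.4/0.1 = 4
Step 2: 6-fold → factor 6
Step 3: 1.65 mL brought to 43.9 mL → factor 43.9/1.65 = 26.606
Step 4: 320 μL + 11 mL = 11320 μL total → factor 11320/320 = 35.375
Step 5: 9-fold → factor 9
Step 6: 1.15 mL brought to 20.3 mL → factor 20.3/1.15 = 17.652
Overall dilution factor = 4 × 6 × 26.606 × 35.375 × 9 × 17.652 = 3.5886 × 10^6
Stock = 16.7 PFU/mL × 3.5886 × 10^6 = 5.99 × 10^7 PFU/mL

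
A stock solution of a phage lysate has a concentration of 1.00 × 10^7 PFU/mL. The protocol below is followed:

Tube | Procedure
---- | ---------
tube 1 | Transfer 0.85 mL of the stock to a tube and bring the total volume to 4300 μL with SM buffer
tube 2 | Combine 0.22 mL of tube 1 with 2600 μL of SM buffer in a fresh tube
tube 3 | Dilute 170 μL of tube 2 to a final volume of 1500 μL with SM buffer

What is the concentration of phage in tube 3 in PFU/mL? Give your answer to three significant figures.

Step 1: 0.85 mL brought to 4300 μL → factor 4.3/0.85 = 5.0588
Step 2: 0.22 mL + 2600 μL = 2.82 mL total → factor 2.82/0.22 = 12.818
Step 3: 170 μL brought to 1500 μL → factor 1500/170 = 8.8235
Overall dilution factor = 5.0588 × 12.818 × 8.8235 = 572.16
Final = 1.00 × 10^7 PFU/mL / 572.16 = 1.75 × 10^4 PFU/mL

1.75 × 10^4 PFU/mL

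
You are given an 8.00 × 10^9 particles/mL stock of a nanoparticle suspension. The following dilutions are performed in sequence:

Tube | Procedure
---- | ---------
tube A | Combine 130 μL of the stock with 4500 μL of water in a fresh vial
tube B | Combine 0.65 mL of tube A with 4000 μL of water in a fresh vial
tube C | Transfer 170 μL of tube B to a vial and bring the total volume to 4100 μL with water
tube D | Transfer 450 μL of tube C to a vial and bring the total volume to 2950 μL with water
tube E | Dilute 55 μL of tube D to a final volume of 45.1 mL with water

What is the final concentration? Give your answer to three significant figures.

242 particles/mL

Step 1: 130 μL + 4500 μL = 4630 μL total → factor 4630/130 = 35.615
Step 2: 0.65 mL + 4000 μL = 4.65 mL total → factor 4.65/0.65 = 7.1538
Step 3: 170 μL brought to 4100 μL → factor 4100/170 = 24.118
Step 4: 450 μL brought to 2950 μL → factor 2950/450 = 6.5556
Step 5: 55 μL brought to 45.1 mL → factor 45100/55 = 820
Overall dilution factor = 35.615 × 7.1538 × 24.118 × 6.5556 × 820 = 3.3032 × 10^7
Final = 8.00 × 10^9 particles/mL / 3.3032 × 10^7 = 242 particles/mL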